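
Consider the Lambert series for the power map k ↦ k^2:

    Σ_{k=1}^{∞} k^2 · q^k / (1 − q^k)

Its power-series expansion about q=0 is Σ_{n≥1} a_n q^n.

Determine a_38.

a_38 = 1810

d|38:{1,2,19,38}  Σf=1+4+361+1444=1810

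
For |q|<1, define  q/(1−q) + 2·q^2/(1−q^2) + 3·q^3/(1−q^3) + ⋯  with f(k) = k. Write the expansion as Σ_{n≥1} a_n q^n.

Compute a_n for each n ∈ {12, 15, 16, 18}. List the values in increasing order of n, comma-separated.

d|12:{1,2,3,4,6,12}  Σf=1+2+3+4+6+12=28
n=15: 15·1 5·3 3·5 1·15  f→[15+5+3+1]=24
q^16  k|16↦f(k): 1:1 2:2 4:4 8:8 16:16  a_16=31
d|18:{1,2,3,6,9,18}  Σf=1+2+3+6+9+18=39

28, 24, 31, 39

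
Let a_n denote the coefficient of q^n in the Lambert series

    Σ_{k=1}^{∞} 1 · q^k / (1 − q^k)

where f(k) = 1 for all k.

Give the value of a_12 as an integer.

a_12 = 6

n=12: 12·1 6·2 4·3 3·4 2·6 1·12  f→[1+1+1+1+1+1]=6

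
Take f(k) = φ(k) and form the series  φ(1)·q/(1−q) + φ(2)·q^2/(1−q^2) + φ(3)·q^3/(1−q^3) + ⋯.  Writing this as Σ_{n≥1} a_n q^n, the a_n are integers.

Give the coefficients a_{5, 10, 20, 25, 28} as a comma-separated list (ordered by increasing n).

[q^5] φ(5)=4,φ(1)=1 ⇒ 5
q^10  k|10↦φ(k): 1:1 2:1 5:4 10:4  a_10=10
n=20: 1·20 2·10 4·5 5·4 10·2 20·1  φ→[1+1+2+4+4+8]=20
[q^25] φ(1)=1,φ(5)=4,φ(25)=20 ⇒ 25
[q^28] φ(28)=12,φ(14)=6,φ(7)=6,φ(4)=2,φ(2)=1,φ(1)=1 ⇒ 28

5, 10, 20, 25, 28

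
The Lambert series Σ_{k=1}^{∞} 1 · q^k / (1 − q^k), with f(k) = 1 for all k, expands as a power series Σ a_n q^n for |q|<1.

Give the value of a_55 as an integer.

a_55 = 4

q^55  k|55↦f(k): 55:1 11:1 5:1 1:1  a_55=4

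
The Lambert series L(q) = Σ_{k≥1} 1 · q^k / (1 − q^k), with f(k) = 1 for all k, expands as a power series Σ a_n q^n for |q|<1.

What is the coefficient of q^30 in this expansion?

d|30:{1,2,3,5,6,10,15,30}  Σf=1+1+1+1+1+1+1+1=8

a_30 = 8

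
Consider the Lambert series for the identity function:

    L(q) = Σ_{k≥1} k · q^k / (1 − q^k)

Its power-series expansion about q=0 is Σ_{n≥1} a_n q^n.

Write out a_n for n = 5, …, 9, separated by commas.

[q^5] f(1)=1,f(5)=5 ⇒ 6
q^6  k|6↦f(k): 1:1 2:2 3:3 6:6  a_6=12
d|7:{7,1}  Σf=7+1=8
n=8: 8·1 4·2 2·4 1·8  f→[8+4+2+1]=15
d|9:{9,3,1}  Σf=9+3+1=13

6, 12, 8, 15, 13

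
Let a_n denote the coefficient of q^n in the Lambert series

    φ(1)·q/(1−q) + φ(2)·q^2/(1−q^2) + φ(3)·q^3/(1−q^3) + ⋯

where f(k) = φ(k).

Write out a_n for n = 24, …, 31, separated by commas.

[q^24] φ(24)=8,φ(12)=4,φ(8)=4,φ(6)=2,φ(4)=2,φ(3)=2,φ(2)=1,φ(1)=1 ⇒ 24
d|25:{25,5,1}  Σφ=20+4+1=25
[q^26] φ(26)=12,φ(13)=12,φ(2)=1,φ(1)=1 ⇒ 26
q^27  k|27↦φ(k): 1:1 3:2 9:6 27:18  a_27=27
[q^28] φ(1)=1,φ(2)=1,φ(4)=2,φ(7)=6,φ(14)=6,φ(28)=12 ⇒ 28
q^29  k|29↦φ(k): 1:1 29:28  a_29=29
[q^30] φ(30)=8,φ(15)=8,φ(10)=4,φ(6)=2,φ(5)=4,φ(3)=2,φ(2)=1,φ(1)=1 ⇒ 30
n=31: 31·1 1·31  φ→[30+1]=31

24, 25, 26, 27, 28, 29, 30, 31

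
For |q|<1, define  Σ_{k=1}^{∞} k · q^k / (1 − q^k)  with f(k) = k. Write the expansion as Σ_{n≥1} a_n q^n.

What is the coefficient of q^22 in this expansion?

a_22 = 36

q^22  k|22↦f(k): 1:1 2:2 11:11 22:22  a_22=36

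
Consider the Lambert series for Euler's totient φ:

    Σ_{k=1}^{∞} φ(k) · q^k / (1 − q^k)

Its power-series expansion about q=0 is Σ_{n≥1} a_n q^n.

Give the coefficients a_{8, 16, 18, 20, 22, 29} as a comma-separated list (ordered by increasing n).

d|8:{1,2,4,8}  Σφ=1+1+2+4=8
n=16: 1·16 2·8 4·4 8·2 16·1  φ→[1+1+2+4+8]=16
d|18:{18,9,6,3,2,1}  Σφ=6+6+2+2+1+1=18
[q^20] φ(1)=1,φ(2)=1,φ(4)=2,φ(5)=4,φ(10)=4,φ(20)=8 ⇒ 20
n=22: 1·22 2·11 11·2 22·1  φ→[1+1+10+10]=22
q^29  k|29↦φ(k): 1:1 29:28  a_29=29

8, 16, 18, 20, 22, 29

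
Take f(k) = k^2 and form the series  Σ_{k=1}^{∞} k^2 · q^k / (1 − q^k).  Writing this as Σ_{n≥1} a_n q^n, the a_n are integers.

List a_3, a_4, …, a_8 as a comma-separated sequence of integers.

q^3  k|3↦f(k): 1:1 3:9  a_3=10
d|4:{1,2,4}  Σf=1+4+16=21
q^5  k|5↦f(k): 5:25 1:1  a_5=26
n=6: 1·6 2·3 3·2 6·1  f→[1+4+9+36]=50
d|7:{7,1}  Σf=49+1=50
d|8:{8,4,2,1}  Σf=64+16+4+1=85

10, 21, 26, 50, 50, 85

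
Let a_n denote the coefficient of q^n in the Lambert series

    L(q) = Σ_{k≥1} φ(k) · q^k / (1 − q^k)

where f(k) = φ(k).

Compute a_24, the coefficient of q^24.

n=24: 1·24 2·12 3·8 4·6 6·4 8·3 12·2 24·1  φ→[1+1+2+2+2+4+4+8]=24

a_24 = 24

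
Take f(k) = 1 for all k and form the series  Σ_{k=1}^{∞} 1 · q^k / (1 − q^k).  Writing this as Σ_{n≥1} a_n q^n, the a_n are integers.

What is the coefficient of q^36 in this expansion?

a_36 = 9

[q^36] f(36)=1,f(18)=1,f(12)=1,f(9)=1,f(6)=1,f(4)=1,f(3)=1,f(2)=1,f(1)=1 ⇒ 9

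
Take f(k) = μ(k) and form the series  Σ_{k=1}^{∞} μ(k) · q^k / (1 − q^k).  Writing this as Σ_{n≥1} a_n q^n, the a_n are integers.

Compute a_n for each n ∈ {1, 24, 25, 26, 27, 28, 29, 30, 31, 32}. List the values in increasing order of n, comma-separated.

q^1  k|1↦μ(k): 1:1  a_1=1
[q^24] μ(24)=0,μ(12)=0,μ(8)=0,μ(6)=1,μ(4)=0,μ(3)=-1,μ(2)=-1,μ(1)=1 ⇒ 0
n=25: 1·25 5·5 25·1  μ→[1+(-1)+0]=0
q^26  k|26↦μ(k): 1:1 2:-1 13:-1 26:1  a_26=0
q^27  k|27↦μ(k): 27:0 9:0 3:-1 1:1  a_27=0
q^28  k|28↦μ(k): 28:0 14:1 7:-1 4:0 2:-1 1:1  a_28=0
q^29  k|29↦μ(k): 1:1 29:-1  a_29=0
q^30  k|30↦μ(k): 30:-1 15:1 10:1 6:1 5:-1 3:-1 2:-1 1:1  a_30=0
q^31  k|31↦μ(k): 1:1 31:-1  a_31=0
q^32  k|32↦μ(k): 32:0 16:0 8:0 4:0 2:-1 1:1  a_32=0

1, 0, 0, 0, 0, 0, 0, 0, 0, 0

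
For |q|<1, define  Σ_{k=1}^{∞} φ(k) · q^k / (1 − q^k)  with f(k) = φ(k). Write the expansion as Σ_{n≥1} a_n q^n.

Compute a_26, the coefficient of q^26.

q^26  k|26↦φ(k): 1:1 2:1 13:12 26:12  a_26=26

a_26 = 26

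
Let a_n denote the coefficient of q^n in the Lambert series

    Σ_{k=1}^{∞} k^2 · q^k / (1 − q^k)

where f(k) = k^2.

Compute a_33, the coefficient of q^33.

n=33: 33·1 11·3 3·11 1·33  f→[1089+121+9+1]=1220

a_33 = 1220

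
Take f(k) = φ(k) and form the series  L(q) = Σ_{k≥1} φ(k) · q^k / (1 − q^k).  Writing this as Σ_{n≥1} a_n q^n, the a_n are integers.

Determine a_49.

n=49: 1·49 7·7 49·1  φ→[1+6+42]=49

a_49 = 49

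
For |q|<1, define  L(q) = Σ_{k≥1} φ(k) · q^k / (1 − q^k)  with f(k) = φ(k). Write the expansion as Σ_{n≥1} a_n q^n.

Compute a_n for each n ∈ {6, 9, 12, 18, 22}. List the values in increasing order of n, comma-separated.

[q^6] φ(1)=1,φ(2)=1,φ(3)=2,φ(6)=2 ⇒ 6
[q^9] φ(1)=1,φ(3)=2,φ(9)=6 ⇒ 9
[q^12] φ(1)=1,φ(2)=1,φ(3)=2,φ(4)=2,φ(6)=2,φ(12)=4 ⇒ 12
q^18  k|18↦φ(k): 18:6 9:6 6:2 3:2 2:1 1:1  a_18=18
[q^22] φ(1)=1,φ(2)=1,φ(11)=10,φ(22)=10 ⇒ 22

6, 9, 12, 18, 22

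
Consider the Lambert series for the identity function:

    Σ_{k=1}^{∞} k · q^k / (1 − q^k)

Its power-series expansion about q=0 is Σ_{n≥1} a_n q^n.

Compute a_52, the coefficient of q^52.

d|52:{52,26,13,4,2,1}  Σf=52+26+13+4+2+1=98

a_52 = 98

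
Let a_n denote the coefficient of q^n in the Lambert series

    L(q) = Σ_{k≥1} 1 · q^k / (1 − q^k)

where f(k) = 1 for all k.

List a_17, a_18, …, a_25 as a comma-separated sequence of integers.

[q^17] f(17)=1,f(1)=1 ⇒ 2
d|18:{18,9,6,3,2,1}  Σf=1+1+1+1+1+1=6
[q^19] f(1)=1,f(19)=1 ⇒ 2
d|20:{20,10,5,4,2,1}  Σf=1+1+1+1+1+1=6
[q^21] f(1)=1,f(3)=1,f(7)=1,f(21)=1 ⇒ 4
q^22  k|22↦f(k): 1:1 2:1 11:1 22:1  a_22=4
[q^23] f(23)=1,f(1)=1 ⇒ 2
d|24:{24,12,8,6,4,3,2,1}  Σf=1+1+1+1+1+1+1+1=8
d|25:{1,5,25}  Σf=1+1+1=3

2, 6, 2, 6, 4, 4, 2, 8, 3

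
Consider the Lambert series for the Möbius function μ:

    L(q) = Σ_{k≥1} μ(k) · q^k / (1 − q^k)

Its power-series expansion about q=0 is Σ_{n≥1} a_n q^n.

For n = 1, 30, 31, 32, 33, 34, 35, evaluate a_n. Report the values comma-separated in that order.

[q^1] μ(1)=1 ⇒ 1
[q^30] μ(1)=1,μ(2)=-1,μ(3)=-1,μ(5)=-1,μ(6)=1,μ(10)=1,μ(15)=1,μ(30)=-1 ⇒ 0
d|31:{1,31}  Σμ=1+(-1)=0
n=32: 32·1 16·2 8·4 4·8 2·16 1·32  μ→[0+0+0+0+(-1)+1]=0
d|33:{33,11,3,1}  Σμ=1+(-1)+(-1)+1=0
n=34: 34·1 17·2 2·17 1·34  μ→[1+(-1)+(-1)+1]=0
[q^35] μ(1)=1,μ(5)=-1,μ(7)=-1,μ(35)=1 ⇒ 0

1, 0, 0, 0, 0, 0, 0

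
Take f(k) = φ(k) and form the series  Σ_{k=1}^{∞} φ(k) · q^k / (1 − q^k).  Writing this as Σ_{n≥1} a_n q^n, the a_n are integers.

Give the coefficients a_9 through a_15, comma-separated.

d|9:{9,3,1}  Σφ=6+2+1=9
n=10: 1·10 2·5 5·2 10·1  φ→[1+1+4+4]=10
[q^11] φ(11)=10,φ(1)=1 ⇒ 11
d|12:{12,6,4,3,2,1}  Σφ=4+2+2+2+1+1=12
d|13:{13,1}  Σφ=12+1=13
[q^14] φ(1)=1,φ(2)=1,φ(7)=6,φ(14)=6 ⇒ 14
d|15:{1,3,5,15}  Σφ=1+2+4+8=15

9, 10, 11, 12, 13, 14, 15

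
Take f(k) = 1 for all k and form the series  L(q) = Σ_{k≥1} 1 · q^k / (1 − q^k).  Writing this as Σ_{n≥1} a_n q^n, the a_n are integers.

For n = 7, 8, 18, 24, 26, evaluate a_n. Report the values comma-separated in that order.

2, 4, 6, 8, 4

[q^7] f(1)=1,f(7)=1 ⇒ 2
q^8  k|8↦f(k): 8:1 4:1 2:1 1:1  a_8=4
q^18  k|18↦f(k): 18:1 9:1 6:1 3:1 2:1 1:1  a_18=6
[q^24] f(1)=1,f(2)=1,f(3)=1,f(4)=1,f(6)=1,f(8)=1,f(12)=1,f(24)=1 ⇒ 8
q^26  k|26↦f(k): 1:1 2:1 13:1 26:1  a_26=4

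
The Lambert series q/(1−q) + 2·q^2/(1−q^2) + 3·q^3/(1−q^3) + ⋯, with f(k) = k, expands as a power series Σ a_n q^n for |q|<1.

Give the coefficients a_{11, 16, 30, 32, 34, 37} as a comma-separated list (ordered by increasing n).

q^11  k|11↦f(k): 11:11 1:1  a_11=12
d|16:{16,8,4,2,1}  Σf=16+8+4+2+1=31
d|30:{1,2,3,5,6,10,15,30}  Σf=1+2+3+5+6+10+15+30=72
n=32: 1·32 2·16 4·8 8·4 16·2 32·1  f→[1+2+4+8+16+32]=63
d|34:{1,2,17,34}  Σf=1+2+17+34=54
[q^37] f(1)=1,f(37)=37 ⇒ 38

12, 31, 72, 63, 54, 38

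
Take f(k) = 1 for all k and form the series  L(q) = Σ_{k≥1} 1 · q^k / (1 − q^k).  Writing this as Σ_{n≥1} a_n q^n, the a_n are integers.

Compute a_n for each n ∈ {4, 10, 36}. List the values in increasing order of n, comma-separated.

3, 4, 9

q^4  k|4↦f(k): 4:1 2:1 1:1  a_4=3
d|10:{1,2,5,10}  Σf=1+1+1+1=4
[q^36] f(36)=1,f(18)=1,f(12)=1,f(9)=1,f(6)=1,f(4)=1,f(3)=1,f(2)=1,f(1)=1 ⇒ 9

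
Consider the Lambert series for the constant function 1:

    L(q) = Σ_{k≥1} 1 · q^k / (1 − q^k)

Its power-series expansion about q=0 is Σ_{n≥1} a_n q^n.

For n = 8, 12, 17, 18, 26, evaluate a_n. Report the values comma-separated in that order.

4, 6, 2, 6, 4

q^8  k|8↦f(k): 1:1 2:1 4:1 8:1  a_8=4
q^12  k|12↦f(k): 1:1 2:1 3:1 4:1 6:1 12:1  a_12=6
d|17:{1,17}  Σf=1+1=2
d|18:{18,9,6,3,2,1}  Σf=1+1+1+1+1+1=6
n=26: 1·26 2·13 13·2 26·1  f→[1+1+1+1]=4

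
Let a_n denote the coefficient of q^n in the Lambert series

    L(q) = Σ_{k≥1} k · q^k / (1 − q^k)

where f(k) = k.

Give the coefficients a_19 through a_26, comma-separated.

20, 42, 32, 36, 24, 60, 31, 42

[q^19] f(19)=19,f(1)=1 ⇒ 20
d|20:{1,2,4,5,10,20}  Σf=1+2+4+5+10+20=42
q^21  k|21↦f(k): 21:21 7:7 3:3 1:1  a_21=32
[q^22] f(1)=1,f(2)=2,f(11)=11,f(22)=22 ⇒ 36
q^23  k|23↦f(k): 1:1 23:23  a_23=24
n=24: 24·1 12·2 8·3 6·4 4·6 3·8 2·12 1·24  f→[24+12+8+6+4+3+2+1]=60
[q^25] f(1)=1,f(5)=5,f(25)=25 ⇒ 31
n=26: 1·26 2·13 13·2 26·1  f→[1+2+13+26]=42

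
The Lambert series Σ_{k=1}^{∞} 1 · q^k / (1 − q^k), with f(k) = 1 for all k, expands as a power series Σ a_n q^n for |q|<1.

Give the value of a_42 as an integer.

d|42:{1,2,3,6,7,14,21,42}  Σf=1+1+1+1+1+1+1+1=8

a_42 = 8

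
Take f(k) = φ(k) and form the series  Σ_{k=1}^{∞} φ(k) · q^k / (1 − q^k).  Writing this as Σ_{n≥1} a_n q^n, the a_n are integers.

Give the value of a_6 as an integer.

n=6: 1·6 2·3 3·2 6·1  φ→[1+1+2+2]=6

a_6 = 6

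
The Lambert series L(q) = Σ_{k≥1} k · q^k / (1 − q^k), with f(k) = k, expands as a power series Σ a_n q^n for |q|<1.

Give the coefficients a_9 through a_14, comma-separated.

d|9:{9,3,1}  Σf=9+3+1=13
[q^10] f(1)=1,f(2)=2,f(5)=5,f(10)=10 ⇒ 18
q^11  k|11↦f(k): 11:11 1:1  a_11=12
d|12:{12,6,4,3,2,1}  Σf=12+6+4+3+2+1=28
q^13  k|13↦f(k): 13:13 1:1  a_13=14
d|14:{14,7,2,1}  Σf=14+7+2+1=24

13, 18, 12, 28, 14, 24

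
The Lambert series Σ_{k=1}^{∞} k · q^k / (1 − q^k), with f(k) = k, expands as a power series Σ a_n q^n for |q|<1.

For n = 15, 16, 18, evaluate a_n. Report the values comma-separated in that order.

n=15: 15·1 5·3 3·5 1·15  f→[15+5+3+1]=24
n=16: 16·1 8·2 4·4 2·8 1·16  f→[16+8+4+2+1]=31
[q^18] f(18)=18,f(9)=9,f(6)=6,f(3)=3,f(2)=2,f(1)=1 ⇒ 39

24, 31, 39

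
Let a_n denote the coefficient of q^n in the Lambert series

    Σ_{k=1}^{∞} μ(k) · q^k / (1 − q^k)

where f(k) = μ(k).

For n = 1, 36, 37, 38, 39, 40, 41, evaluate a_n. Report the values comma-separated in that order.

1, 0, 0, 0, 0, 0, 0

n=1: 1·1  μ→[1]=1
q^36  k|36↦μ(k): 36:0 18:0 12:0 9:0 6:1 4:0 3:-1 2:-1 1:1  a_36=0
d|37:{37,1}  Σμ=(-1)+1=0
q^38  k|38↦μ(k): 1:1 2:-1 19:-1 38:1  a_38=0
n=39: 39·1 13·3 3·13 1·39  μ→[1+(-1)+(-1)+1]=0
[q^40] μ(1)=1,μ(2)=-1,μ(4)=0,μ(5)=-1,μ(8)=0,μ(10)=1,μ(20)=0,μ(40)=0 ⇒ 0
[q^41] μ(41)=-1,μ(1)=1 ⇒ 0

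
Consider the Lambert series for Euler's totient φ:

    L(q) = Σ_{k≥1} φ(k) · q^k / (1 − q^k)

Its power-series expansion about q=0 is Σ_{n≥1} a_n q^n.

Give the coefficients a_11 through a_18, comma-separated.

q^11  k|11↦φ(k): 11:10 1:1  a_11=11
n=12: 12·1 6·2 4·3 3·4 2·6 1·12  φ→[4+2+2+2+1+1]=12
[q^13] φ(13)=12,φ(1)=1 ⇒ 13
n=14: 14·1 7·2 2·7 1·14  φ→[6+6+1+1]=14
[q^15] φ(15)=8,φ(5)=4,φ(3)=2,φ(1)=1 ⇒ 15
q^16  k|16↦φ(k): 1:1 2:1 4:2 8:4 16:8  a_16=16
d|17:{17,1}  Σφ=16+1=17
[q^18] φ(1)=1,φ(2)=1,φ(3)=2,φ(6)=2,φ(9)=6,φ(18)=6 ⇒ 18

11, 12, 13, 14, 15, 16, 17, 18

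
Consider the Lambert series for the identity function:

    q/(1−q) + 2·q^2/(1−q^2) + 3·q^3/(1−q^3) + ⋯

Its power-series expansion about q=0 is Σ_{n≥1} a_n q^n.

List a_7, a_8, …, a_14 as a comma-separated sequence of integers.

n=7: 7·1 1·7  f→[7+1]=8
d|8:{1,2,4,8}  Σf=1+2+4+8=15
n=9: 9·1 3·3 1·9  f→[9+3+1]=13
d|10:{1,2,5,10}  Σf=1+2+5+10=18
[q^11] f(11)=11,f(1)=1 ⇒ 12
n=12: 1·12 2·6 3·4 4·3 6·2 12·1  f→[1+2+3+4+6+12]=28
n=13: 13·1 1·13  f→[13+1]=14
n=14: 1·14 2·7 7·2 14·1  f→[1+2+7+14]=24

8, 15, 13, 18, 12, 28, 14, 24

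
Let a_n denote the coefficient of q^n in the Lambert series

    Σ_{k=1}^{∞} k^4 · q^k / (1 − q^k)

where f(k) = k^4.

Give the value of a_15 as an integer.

a_15 = 51332

d|15:{15,5,3,1}  Σf=50625+625+81+1=51332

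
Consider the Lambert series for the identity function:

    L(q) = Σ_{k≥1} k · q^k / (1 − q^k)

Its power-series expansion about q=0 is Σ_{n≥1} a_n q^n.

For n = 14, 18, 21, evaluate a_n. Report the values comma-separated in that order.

24, 39, 32

d|14:{1,2,7,14}  Σf=1+2+7+14=24
[q^18] f(1)=1,f(2)=2,f(3)=3,f(6)=6,f(9)=9,f(18)=18 ⇒ 39
q^21  k|21↦f(k): 1:1 3:3 7:7 21:21  a_21=32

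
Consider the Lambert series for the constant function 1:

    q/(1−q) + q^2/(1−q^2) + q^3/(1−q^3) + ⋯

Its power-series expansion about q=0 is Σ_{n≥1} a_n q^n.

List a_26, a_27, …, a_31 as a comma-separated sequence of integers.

4, 4, 6, 2, 8, 2

[q^26] f(1)=1,f(2)=1,f(13)=1,f(26)=1 ⇒ 4
d|27:{27,9,3,1}  Σf=1+1+1+1=4
n=28: 28·1 14·2 7·4 4·7 2·14 1·28  f→[1+1+1+1+1+1]=6
[q^29] f(29)=1,f(1)=1 ⇒ 2
[q^30] f(30)=1,f(15)=1,f(10)=1,f(6)=1,f(5)=1,f(3)=1,f(2)=1,f(1)=1 ⇒ 8
d|31:{1,31}  Σf=1+1=2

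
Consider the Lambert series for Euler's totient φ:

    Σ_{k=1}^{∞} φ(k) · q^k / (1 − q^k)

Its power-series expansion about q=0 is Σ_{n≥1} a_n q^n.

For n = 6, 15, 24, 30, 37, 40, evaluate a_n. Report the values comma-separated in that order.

d|6:{1,2,3,6}  Σφ=1+1+2+2=6
d|15:{1,3,5,15}  Σφ=1+2+4+8=15
d|24:{1,2,3,4,6,8,12,24}  Σφ=1+1+2+2+2+4+4+8=24
n=30: 30·1 15·2 10·3 6·5 5·6 3·10 2·15 1·30  φ→[8+8+4+2+4+2+1+1]=30
n=37: 1·37 37·1  φ→[1+36]=37
[q^40] φ(40)=16,φ(20)=8,φ(10)=4,φ(8)=4,φ(5)=4,φ(4)=2,φ(2)=1,φ(1)=1 ⇒ 40

6, 15, 24, 30, 37, 40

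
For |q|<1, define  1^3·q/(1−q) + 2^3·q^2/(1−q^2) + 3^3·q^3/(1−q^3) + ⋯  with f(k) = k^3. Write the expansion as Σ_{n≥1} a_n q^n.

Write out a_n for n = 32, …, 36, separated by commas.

37449, 37296, 44226, 43344, 55261

n=32: 32·1 16·2 8·4 4·8 2·16 1·32  f→[32768+4096+512+64+8+1]=37449
[q^33] f(1)=1,f(3)=27,f(11)=1331,f(33)=35937 ⇒ 37296
d|34:{1,2,17,34}  Σf=1+8+4913+39304=44226
q^35  k|35↦f(k): 35:42875 7:343 5:125 1:1  a_35=43344
d|36:{1,2,3,4,6,9,12,18,36}  Σf=1+8+27+64+216+729+1728+5832+46656=55261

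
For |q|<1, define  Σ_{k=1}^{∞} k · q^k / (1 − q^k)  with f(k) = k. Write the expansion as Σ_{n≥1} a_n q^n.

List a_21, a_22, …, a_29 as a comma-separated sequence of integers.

32, 36, 24, 60, 31, 42, 40, 56, 30

n=21: 21·1 7·3 3·7 1·21  f→[21+7+3+1]=32
[q^22] f(22)=22,f(11)=11,f(2)=2,f(1)=1 ⇒ 36
q^23  k|23↦f(k): 1:1 23:23  a_23=24
n=24: 1·24 2·12 3·8 4·6 6·4 8·3 12·2 24·1  f→[1+2+3+4+6+8+12+24]=60
q^25  k|25↦f(k): 1:1 5:5 25:25  a_25=31
q^26  k|26↦f(k): 26:26 13:13 2:2 1:1  a_26=42
n=27: 27·1 9·3 3·9 1·27  f→[27+9+3+1]=40
[q^28] f(1)=1,f(2)=2,f(4)=4,f(7)=7,f(14)=14,f(28)=28 ⇒ 56
n=29: 1·29 29·1  f→[1+29]=30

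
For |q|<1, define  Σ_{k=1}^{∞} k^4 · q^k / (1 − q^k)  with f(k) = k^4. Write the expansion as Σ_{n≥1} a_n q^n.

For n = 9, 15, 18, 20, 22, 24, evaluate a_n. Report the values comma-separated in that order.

6643, 51332, 112931, 170898, 248914, 358258

q^9  k|9↦f(k): 9:6561 3:81 1:1  a_9=6643
n=15: 15·1 5·3 3·5 1·15  f→[50625+625+81+1]=51332
n=18: 18·1 9·2 6·3 3·6 2·9 1·18  f→[104976+6561+1296+81+16+1]=112931
q^20  k|20↦f(k): 1:1 2:16 4:256 5:625 10:10000 20:160000  a_20=170898
q^22  k|22↦f(k): 22:234256 11:14641 2:16 1:1  a_22=248914
d|24:{24,12,8,6,4,3,2,1}  Σf=331776+20736+4096+1296+256+81+16+1=358258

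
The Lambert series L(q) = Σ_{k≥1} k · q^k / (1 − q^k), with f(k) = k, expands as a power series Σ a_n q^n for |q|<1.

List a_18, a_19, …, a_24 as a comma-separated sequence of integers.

d|18:{1,2,3,6,9,18}  Σf=1+2+3+6+9+18=39
q^19  k|19↦f(k): 1:1 19:19  a_19=20
d|20:{1,2,4,5,10,20}  Σf=1+2+4+5+10+20=42
[q^21] f(21)=21,f(7)=7,f(3)=3,f(1)=1 ⇒ 32
n=22: 1·22 2·11 11·2 22·1  f→[1+2+11+22]=36
q^23  k|23↦f(k): 23:23 1:1  a_23=24
d|24:{1,2,3,4,6,8,12,24}  Σf=1+2+3+4+6+8+12+24=60

39, 20, 42, 32, 36, 24, 60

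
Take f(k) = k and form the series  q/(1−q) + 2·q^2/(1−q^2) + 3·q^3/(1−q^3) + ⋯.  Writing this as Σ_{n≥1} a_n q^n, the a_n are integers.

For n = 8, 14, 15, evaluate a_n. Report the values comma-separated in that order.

15, 24, 24

q^8  k|8↦f(k): 1:1 2:2 4:4 8:8  a_8=15
q^14  k|14↦f(k): 14:14 7:7 2:2 1:1  a_14=24
[q^15] f(15)=15,f(5)=5,f(3)=3,f(1)=1 ⇒ 24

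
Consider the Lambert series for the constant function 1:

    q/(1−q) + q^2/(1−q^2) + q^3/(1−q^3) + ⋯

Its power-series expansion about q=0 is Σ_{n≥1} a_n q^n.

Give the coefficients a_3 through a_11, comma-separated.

[q^3] f(3)=1,f(1)=1 ⇒ 2
d|4:{4,2,1}  Σf=1+1+1=3
d|5:{1,5}  Σf=1+1=2
d|6:{1,2,3,6}  Σf=1+1+1+1=4
n=7: 1·7 7·1  f→[1+1]=2
n=8: 8·1 4·2 2·4 1·8  f→[1+1+1+1]=4
n=9: 9·1 3·3 1·9  f→[1+1+1]=3
[q^10] f(10)=1,f(5)=1,f(2)=1,f(1)=1 ⇒ 4
q^11  k|11↦f(k): 1:1 11:1  a_11=2

2, 3, 2, 4, 2, 4, 3, 4, 2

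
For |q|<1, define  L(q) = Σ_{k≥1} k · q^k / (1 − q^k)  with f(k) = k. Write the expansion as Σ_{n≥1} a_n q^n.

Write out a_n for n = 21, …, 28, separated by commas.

32, 36, 24, 60, 31, 42, 40, 56

n=21: 1·21 3·7 7·3 21·1  f→[1+3+7+21]=32
[q^22] f(22)=22,f(11)=11,f(2)=2,f(1)=1 ⇒ 36
q^23  k|23↦f(k): 1:1 23:23  a_23=24
[q^24] f(1)=1,f(2)=2,f(3)=3,f(4)=4,f(6)=6,f(8)=8,f(12)=12,f(24)=24 ⇒ 60
d|25:{25,5,1}  Σf=25+5+1=31
d|26:{26,13,2,1}  Σf=26+13+2+1=42
n=27: 27·1 9·3 3·9 1·27  f→[27+9+3+1]=40
d|28:{28,14,7,4,2,1}  Σf=28+14+7+4+2+1=56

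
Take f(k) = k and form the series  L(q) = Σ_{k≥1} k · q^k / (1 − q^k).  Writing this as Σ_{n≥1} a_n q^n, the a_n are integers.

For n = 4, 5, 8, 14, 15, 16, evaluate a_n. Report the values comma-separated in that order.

7, 6, 15, 24, 24, 31

[q^4] f(4)=4,f(2)=2,f(1)=1 ⇒ 7
[q^5] f(1)=1,f(5)=5 ⇒ 6
q^8  k|8↦f(k): 1:1 2:2 4:4 8:8  a_8=15
d|14:{1,2,7,14}  Σf=1+2+7+14=24
q^15  k|15↦f(k): 1:1 3:3 5:5 15:15  a_15=24
[q^16] f(16)=16,f(8)=8,f(4)=4,f(2)=2,f(1)=1 ⇒ 31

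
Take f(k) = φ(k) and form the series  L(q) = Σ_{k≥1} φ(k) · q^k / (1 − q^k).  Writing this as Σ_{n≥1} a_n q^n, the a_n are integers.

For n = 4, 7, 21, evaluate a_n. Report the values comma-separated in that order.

n=4: 4·1 2·2 1·4  φ→[2+1+1]=4
q^7  k|7↦φ(k): 1:1 7:6  a_7=7
d|21:{21,7,3,1}  Σφ=12+6+2+1=21

4, 7, 21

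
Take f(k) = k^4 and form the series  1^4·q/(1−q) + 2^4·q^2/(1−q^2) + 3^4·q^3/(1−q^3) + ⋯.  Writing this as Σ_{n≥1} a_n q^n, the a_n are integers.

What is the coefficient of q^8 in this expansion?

d|8:{1,2,4,8}  Σf=1+16+256+4096=4369

a_8 = 4369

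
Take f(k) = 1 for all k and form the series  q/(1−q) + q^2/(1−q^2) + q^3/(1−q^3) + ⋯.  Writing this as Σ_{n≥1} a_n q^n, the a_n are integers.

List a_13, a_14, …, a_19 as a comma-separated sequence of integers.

q^13  k|13↦f(k): 1:1 13:1  a_13=2
[q^14] f(1)=1,f(2)=1,f(7)=1,f(14)=1 ⇒ 4
[q^15] f(15)=1,f(5)=1,f(3)=1,f(1)=1 ⇒ 4
d|16:{16,8,4,2,1}  Σf=1+1+1+1+1=5
n=17: 17·1 1·17  f→[1+1]=2
[q^18] f(18)=1,f(9)=1,f(6)=1,f(3)=1,f(2)=1,f(1)=1 ⇒ 6
[q^19] f(19)=1,f(1)=1 ⇒ 2

2, 4, 4, 5, 2, 6, 2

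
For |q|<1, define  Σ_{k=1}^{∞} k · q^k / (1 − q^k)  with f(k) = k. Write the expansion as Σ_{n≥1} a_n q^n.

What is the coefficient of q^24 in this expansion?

n=24: 1·24 2·12 3·8 4·6 6·4 8·3 12·2 24·1  f→[1+2+3+4+6+8+12+24]=60

a_24 = 60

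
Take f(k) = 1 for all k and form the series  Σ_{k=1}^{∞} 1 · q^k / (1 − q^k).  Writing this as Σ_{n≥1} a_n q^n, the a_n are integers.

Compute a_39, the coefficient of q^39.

n=39: 1·39 3·13 13·3 39·1  f→[1+1+1+1]=4

a_39 = 4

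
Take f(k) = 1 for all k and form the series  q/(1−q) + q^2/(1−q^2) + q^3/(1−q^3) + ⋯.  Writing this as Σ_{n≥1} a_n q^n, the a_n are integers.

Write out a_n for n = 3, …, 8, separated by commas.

q^3  k|3↦f(k): 3:1 1:1  a_3=2
q^4  k|4↦f(k): 1:1 2:1 4:1  a_4=3
[q^5] f(5)=1,f(1)=1 ⇒ 2
q^6  k|6↦f(k): 1:1 2:1 3:1 6:1  a_6=4
d|7:{7,1}  Σf=1+1=2
d|8:{1,2,4,8}  Σf=1+1+1+1=4

2, 3, 2, 4, 2, 4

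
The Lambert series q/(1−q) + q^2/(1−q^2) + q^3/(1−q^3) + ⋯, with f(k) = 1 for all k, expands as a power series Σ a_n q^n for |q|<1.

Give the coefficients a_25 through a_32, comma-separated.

[q^25] f(1)=1,f(5)=1,f(25)=1 ⇒ 3
q^26  k|26↦f(k): 1:1 2:1 13:1 26:1  a_26=4
q^27  k|27↦f(k): 27:1 9:1 3:1 1:1  a_27=4
q^28  k|28↦f(k): 28:1 14:1 7:1 4:1 2:1 1:1  a_28=6
d|29:{29,1}  Σf=1+1=2
[q^30] f(1)=1,f(2)=1,f(3)=1,f(5)=1,f(6)=1,f(10)=1,f(15)=1,f(30)=1 ⇒ 8
n=31: 31·1 1·31  f→[1+1]=2
[q^32] f(32)=1,f(16)=1,f(8)=1,f(4)=1,f(2)=1,f(1)=1 ⇒ 6

3, 4, 4, 6, 2, 8, 2, 6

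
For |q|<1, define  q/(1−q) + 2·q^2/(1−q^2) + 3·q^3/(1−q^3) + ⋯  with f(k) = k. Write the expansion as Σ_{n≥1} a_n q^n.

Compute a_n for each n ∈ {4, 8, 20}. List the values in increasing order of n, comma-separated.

7, 15, 42

d|4:{4,2,1}  Σf=4+2+1=7
d|8:{8,4,2,1}  Σf=8+4+2+1=15
q^20  k|20↦f(k): 1:1 2:2 4:4 5:5 10:10 20:20  a_20=42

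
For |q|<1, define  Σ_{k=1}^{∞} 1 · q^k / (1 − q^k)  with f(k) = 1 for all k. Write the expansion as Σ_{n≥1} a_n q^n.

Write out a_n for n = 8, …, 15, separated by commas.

[q^8] f(1)=1,f(2)=1,f(4)=1,f(8)=1 ⇒ 4
q^9  k|9↦f(k): 9:1 3:1 1:1  a_9=3
n=10: 1·10 2·5 5·2 10·1  f→[1+1+1+1]=4
q^11  k|11↦f(k): 1:1 11:1  a_11=2
[q^12] f(1)=1,f(2)=1,f(3)=1,f(4)=1,f(6)=1,f(12)=1 ⇒ 6
d|13:{1,13}  Σf=1+1=2
[q^14] f(1)=1,f(2)=1,f(7)=1,f(14)=1 ⇒ 4
n=15: 15·1 5·3 3·5 1·15  f→[1+1+1+1]=4

4, 3, 4, 2, 6, 2, 4, 4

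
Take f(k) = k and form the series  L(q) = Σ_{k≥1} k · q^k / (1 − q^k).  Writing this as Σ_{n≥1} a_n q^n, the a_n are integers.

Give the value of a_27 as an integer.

a_27 = 40

d|27:{27,9,3,1}  Σf=27+9+3+1=40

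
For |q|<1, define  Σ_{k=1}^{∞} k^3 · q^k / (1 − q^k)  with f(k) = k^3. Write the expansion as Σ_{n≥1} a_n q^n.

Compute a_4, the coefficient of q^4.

a_4 = 73

d|4:{4,2,1}  Σf=64+8+1=73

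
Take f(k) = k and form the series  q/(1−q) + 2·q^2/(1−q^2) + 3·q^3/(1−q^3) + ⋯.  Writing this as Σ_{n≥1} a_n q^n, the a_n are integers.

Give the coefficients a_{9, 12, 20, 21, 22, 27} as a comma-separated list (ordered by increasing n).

n=9: 9·1 3·3 1·9  f→[9+3+1]=13
d|12:{12,6,4,3,2,1}  Σf=12+6+4+3+2+1=28
q^20  k|20↦f(k): 20:20 10:10 5:5 4:4 2:2 1:1  a_20=42
n=21: 21·1 7·3 3·7 1·21  f→[21+7+3+1]=32
d|22:{22,11,2,1}  Σf=22+11+2+1=36
q^27  k|27↦f(k): 1:1 3:3 9:9 27:27  a_27=40

13, 28, 42, 32, 36, 40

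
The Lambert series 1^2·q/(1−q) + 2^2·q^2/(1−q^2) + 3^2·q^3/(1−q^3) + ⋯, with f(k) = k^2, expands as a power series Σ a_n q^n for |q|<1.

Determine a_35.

d|35:{35,7,5,1}  Σf=1225+49+25+1=1300

a_35 = 1300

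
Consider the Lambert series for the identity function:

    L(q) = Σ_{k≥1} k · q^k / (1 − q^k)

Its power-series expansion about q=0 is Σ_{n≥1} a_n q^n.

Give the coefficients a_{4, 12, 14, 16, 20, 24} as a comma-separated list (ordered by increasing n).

[q^4] f(4)=4,f(2)=2,f(1)=1 ⇒ 7
d|12:{1,2,3,4,6,12}  Σf=1+2+3+4+6+12=28
n=14: 1·14 2·7 7·2 14·1  f→[1+2+7+14]=24
d|16:{16,8,4,2,1}  Σf=16+8+4+2+1=31
d|20:{1,2,4,5,10,20}  Σf=1+2+4+5+10+20=42
n=24: 24·1 12·2 8·3 6·4 4·6 3·8 2·12 1·24  f→[24+12+8+6+4+3+2+1]=60

7, 28, 24, 31, 42, 60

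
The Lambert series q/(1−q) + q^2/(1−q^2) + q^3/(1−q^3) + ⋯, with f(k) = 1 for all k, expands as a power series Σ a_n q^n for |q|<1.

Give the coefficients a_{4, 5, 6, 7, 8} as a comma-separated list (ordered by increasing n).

3, 2, 4, 2, 4

[q^4] f(1)=1,f(2)=1,f(4)=1 ⇒ 3
q^5  k|5↦f(k): 1:1 5:1  a_5=2
n=6: 1·6 2·3 3·2 6·1  f→[1+1+1+1]=4
q^7  k|7↦f(k): 7:1 1:1  a_7=2
q^8  k|8↦f(k): 1:1 2:1 4:1 8:1  a_8=4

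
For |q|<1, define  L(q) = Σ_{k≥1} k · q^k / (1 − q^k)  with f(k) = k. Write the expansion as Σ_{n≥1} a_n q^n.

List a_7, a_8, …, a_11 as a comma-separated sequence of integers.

q^7  k|7↦f(k): 7:7 1:1  a_7=8
q^8  k|8↦f(k): 1:1 2:2 4:4 8:8  a_8=15
q^9  k|9↦f(k): 9:9 3:3 1:1  a_9=13
d|10:{10,5,2,1}  Σf=10+5+2+1=18
q^11  k|11↦f(k): 1:1 11:11  a_11=12

8, 15, 13, 18, 12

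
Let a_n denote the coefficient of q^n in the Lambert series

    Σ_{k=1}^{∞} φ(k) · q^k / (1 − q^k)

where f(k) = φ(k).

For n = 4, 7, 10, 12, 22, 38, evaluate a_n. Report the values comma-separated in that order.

n=4: 1·4 2·2 4·1  φ→[1+1+2]=4
[q^7] φ(1)=1,φ(7)=6 ⇒ 7
d|10:{10,5,2,1}  Σφ=4+4+1+1=10
n=12: 1·12 2·6 3·4 4·3 6·2 12·1  φ→[1+1+2+2+2+4]=12
n=22: 22·1 11·2 2·11 1·22  φ→[10+10+1+1]=22
[q^38] φ(1)=1,φ(2)=1,φ(19)=18,φ(38)=18 ⇒ 38

4, 7, 10, 12, 22, 38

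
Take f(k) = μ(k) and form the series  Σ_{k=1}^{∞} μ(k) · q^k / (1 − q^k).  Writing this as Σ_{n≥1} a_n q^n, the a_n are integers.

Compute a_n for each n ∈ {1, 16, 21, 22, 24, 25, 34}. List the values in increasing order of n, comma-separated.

1, 0, 0, 0, 0, 0, 0

d|1:{1}  Σμ=1=1
[q^16] μ(16)=0,μ(8)=0,μ(4)=0,μ(2)=-1,μ(1)=1 ⇒ 0
d|21:{1,3,7,21}  Σμ=1+(-1)+(-1)+1=0
d|22:{1,2,11,22}  Σμ=1+(-1)+(-1)+1=0
q^24  k|24↦μ(k): 1:1 2:-1 3:-1 4:0 6:1 8:0 12:0 24:0  a_24=0
d|25:{1,5,25}  Σμ=1+(-1)+0=0
n=34: 34·1 17·2 2·17 1·34  μ→[1+(-1)+(-1)+1]=0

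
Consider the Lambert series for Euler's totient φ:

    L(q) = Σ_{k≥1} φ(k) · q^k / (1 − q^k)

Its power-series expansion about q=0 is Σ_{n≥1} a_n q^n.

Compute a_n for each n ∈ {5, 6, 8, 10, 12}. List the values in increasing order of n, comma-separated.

n=5: 1·5 5·1  φ→[1+4]=5
d|6:{6,3,2,1}  Σφ=2+2+1+1=6
d|8:{1,2,4,8}  Σφ=1+1+2+4=8
n=10: 10·1 5·2 2·5 1·10  φ→[4+4+1+1]=10
d|12:{12,6,4,3,2,1}  Σφ=4+2+2+2+1+1=12

5, 6, 8, 10, 12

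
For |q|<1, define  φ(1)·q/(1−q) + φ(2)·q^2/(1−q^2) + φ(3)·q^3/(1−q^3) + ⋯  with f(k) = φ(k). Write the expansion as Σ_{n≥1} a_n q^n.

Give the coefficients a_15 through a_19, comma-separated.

n=15: 15·1 5·3 3·5 1·15  φ→[8+4+2+1]=15
q^16  k|16↦φ(k): 16:8 8:4 4:2 2:1 1:1  a_16=16
q^17  k|17↦φ(k): 17:16 1:1  a_17=17
[q^18] φ(1)=1,φ(2)=1,φ(3)=2,φ(6)=2,φ(9)=6,φ(18)=6 ⇒ 18
[q^19] φ(19)=18,φ(1)=1 ⇒ 19

15, 16, 17, 18, 19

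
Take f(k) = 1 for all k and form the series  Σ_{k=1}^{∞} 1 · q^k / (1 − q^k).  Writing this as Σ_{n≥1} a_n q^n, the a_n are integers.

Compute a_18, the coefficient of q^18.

a_18 = 6

d|18:{18,9,6,3,2,1}  Σf=1+1+1+1+1+1=6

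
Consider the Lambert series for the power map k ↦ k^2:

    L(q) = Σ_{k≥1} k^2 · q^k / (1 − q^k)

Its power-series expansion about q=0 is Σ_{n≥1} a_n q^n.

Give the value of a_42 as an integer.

[q^42] f(1)=1,f(2)=4,f(3)=9,f(6)=36,f(7)=49,f(14)=196,f(21)=441,f(42)=1764 ⇒ 2500

a_42 = 2500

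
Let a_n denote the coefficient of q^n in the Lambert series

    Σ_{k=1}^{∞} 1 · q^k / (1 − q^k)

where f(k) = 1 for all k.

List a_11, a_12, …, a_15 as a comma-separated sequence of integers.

2, 6, 2, 4, 4

[q^11] f(11)=1,f(1)=1 ⇒ 2
n=12: 1·12 2·6 3·4 4·3 6·2 12·1  f→[1+1+1+1+1+1]=6
n=13: 1·13 13·1  f→[1+1]=2
[q^14] f(1)=1,f(2)=1,f(7)=1,f(14)=1 ⇒ 4
n=15: 15·1 5·3 3·5 1·15  f→[1+1+1+1]=4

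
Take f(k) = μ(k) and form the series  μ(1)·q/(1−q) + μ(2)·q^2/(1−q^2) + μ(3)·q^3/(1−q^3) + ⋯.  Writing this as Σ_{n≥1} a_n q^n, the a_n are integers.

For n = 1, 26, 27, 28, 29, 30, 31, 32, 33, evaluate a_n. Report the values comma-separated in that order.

1, 0, 0, 0, 0, 0, 0, 0, 0

n=1: 1·1  μ→[1]=1
q^26  k|26↦μ(k): 1:1 2:-1 13:-1 26:1  a_26=0
d|27:{27,9,3,1}  Σμ=0+0+(-1)+1=0
d|28:{1,2,4,7,14,28}  Σμ=1+(-1)+0+(-1)+1+0=0
q^29  k|29↦μ(k): 1:1 29:-1  a_29=0
[q^30] μ(30)=-1,μ(15)=1,μ(10)=1,μ(6)=1,μ(5)=-1,μ(3)=-1,μ(2)=-1,μ(1)=1 ⇒ 0
[q^31] μ(31)=-1,μ(1)=1 ⇒ 0
[q^32] μ(1)=1,μ(2)=-1,μ(4)=0,μ(8)=0,μ(16)=0,μ(32)=0 ⇒ 0
[q^33] μ(33)=1,μ(11)=-1,μ(3)=-1,μ(1)=1 ⇒ 0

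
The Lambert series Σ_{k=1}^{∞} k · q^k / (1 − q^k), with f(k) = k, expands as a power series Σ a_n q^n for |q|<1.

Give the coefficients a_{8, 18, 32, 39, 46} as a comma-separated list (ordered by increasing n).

[q^8] f(1)=1,f(2)=2,f(4)=4,f(8)=8 ⇒ 15
n=18: 1·18 2·9 3·6 6·3 9·2 18·1  f→[1+2+3+6+9+18]=39
d|32:{32,16,8,4,2,1}  Σf=32+16+8+4+2+1=63
[q^39] f(1)=1,f(3)=3,f(13)=13,f(39)=39 ⇒ 56
[q^46] f(46)=46,f(23)=23,f(2)=2,f(1)=1 ⇒ 72

15, 39, 63, 56, 72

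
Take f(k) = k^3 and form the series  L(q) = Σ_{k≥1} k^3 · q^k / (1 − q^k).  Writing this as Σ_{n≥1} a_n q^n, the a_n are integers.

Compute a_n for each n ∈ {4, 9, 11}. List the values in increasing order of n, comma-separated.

d|4:{1,2,4}  Σf=1+8+64=73
n=9: 1·9 3·3 9·1  f→[1+27+729]=757
[q^11] f(1)=1,f(11)=1331 ⇒ 1332

73, 757, 1332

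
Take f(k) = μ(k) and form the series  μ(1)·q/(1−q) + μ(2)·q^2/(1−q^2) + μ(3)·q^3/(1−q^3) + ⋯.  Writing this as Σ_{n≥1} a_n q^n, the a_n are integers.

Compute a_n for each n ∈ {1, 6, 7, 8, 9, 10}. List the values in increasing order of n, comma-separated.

d|1:{1}  Σμ=1=1
d|6:{6,3,2,1}  Σμ=1+(-1)+(-1)+1=0
n=7: 1·7 7·1  μ→[1+(-1)]=0
n=8: 1·8 2·4 4·2 8·1  μ→[1+(-1)+0+0]=0
d|9:{9,3,1}  Σμ=0+(-1)+1=0
q^10  k|10↦μ(k): 1:1 2:-1 5:-1 10:1  a_10=0

1, 0, 0, 0, 0, 0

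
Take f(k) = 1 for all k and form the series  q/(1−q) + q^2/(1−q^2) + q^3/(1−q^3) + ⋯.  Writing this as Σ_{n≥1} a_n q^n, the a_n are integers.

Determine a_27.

a_27 = 4

d|27:{1,3,9,27}  Σf=1+1+1+1=4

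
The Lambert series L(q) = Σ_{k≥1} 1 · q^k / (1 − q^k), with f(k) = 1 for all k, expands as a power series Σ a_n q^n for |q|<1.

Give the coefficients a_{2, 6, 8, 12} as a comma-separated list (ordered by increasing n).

d|2:{1,2}  Σf=1+1=2
[q^6] f(6)=1,f(3)=1,f(2)=1,f(1)=1 ⇒ 4
q^8  k|8↦f(k): 1:1 2:1 4:1 8:1  a_8=4
d|12:{12,6,4,3,2,1}  Σf=1+1+1+1+1+1=6

2, 4, 4, 6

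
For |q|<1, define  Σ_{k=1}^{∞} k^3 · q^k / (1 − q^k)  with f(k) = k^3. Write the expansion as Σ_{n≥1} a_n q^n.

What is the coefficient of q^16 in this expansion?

a_16 = 4681

n=16: 16·1 8·2 4·4 2·8 1·16  f→[4096+512+64+8+1]=4681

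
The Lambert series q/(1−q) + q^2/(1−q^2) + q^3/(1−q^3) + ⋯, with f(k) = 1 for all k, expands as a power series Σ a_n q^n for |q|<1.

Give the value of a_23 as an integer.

[q^23] f(1)=1,f(23)=1 ⇒ 2

a_23 = 2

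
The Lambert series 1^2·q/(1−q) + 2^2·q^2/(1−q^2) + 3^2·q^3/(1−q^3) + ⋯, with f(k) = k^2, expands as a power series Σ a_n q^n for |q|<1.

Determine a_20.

[q^20] f(20)=400,f(10)=100,f(5)=25,f(4)=16,f(2)=4,f(1)=1 ⇒ 546

a_20 = 546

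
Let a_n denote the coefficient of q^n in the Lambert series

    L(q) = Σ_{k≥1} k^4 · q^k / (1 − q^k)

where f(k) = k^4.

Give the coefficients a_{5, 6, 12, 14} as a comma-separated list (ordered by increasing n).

q^5  k|5↦f(k): 1:1 5:625  a_5=626
d|6:{6,3,2,1}  Σf=1296+81+16+1=1394
d|12:{12,6,4,3,2,1}  Σf=20736+1296+256+81+16+1=22386
q^14  k|14↦f(k): 14:38416 7:2401 2:16 1:1  a_14=40834

626, 1394, 22386, 40834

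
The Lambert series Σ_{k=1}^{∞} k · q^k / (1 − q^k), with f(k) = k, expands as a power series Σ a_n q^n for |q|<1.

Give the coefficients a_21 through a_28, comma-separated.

n=21: 1·21 3·7 7·3 21·1  f→[1+3+7+21]=32
q^22  k|22↦f(k): 22:22 11:11 2:2 1:1  a_22=36
d|23:{23,1}  Σf=23+1=24
n=24: 24·1 12·2 8·3 6·4 4·6 3·8 2·12 1·24  f→[24+12+8+6+4+3+2+1]=60
[q^25] f(1)=1,f(5)=5,f(25)=25 ⇒ 31
n=26: 26·1 13·2 2·13 1·26  f→[26+13+2+1]=42
q^27  k|27↦f(k): 27:27 9:9 3:3 1:1  a_27=40
n=28: 28·1 14·2 7·4 4·7 2·14 1·28  f→[28+14+7+4+2+1]=56

32, 36, 24, 60, 31, 42, 40, 56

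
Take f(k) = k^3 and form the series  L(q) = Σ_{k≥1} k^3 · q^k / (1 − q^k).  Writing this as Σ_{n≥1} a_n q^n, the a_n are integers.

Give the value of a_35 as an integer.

a_35 = 43344

d|35:{35,7,5,1}  Σf=42875+343+125+1=43344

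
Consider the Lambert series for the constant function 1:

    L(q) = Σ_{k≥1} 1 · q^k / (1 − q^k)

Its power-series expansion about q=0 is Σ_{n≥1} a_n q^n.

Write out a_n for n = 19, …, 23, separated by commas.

n=19: 1·19 19·1  f→[1+1]=2
d|20:{20,10,5,4,2,1}  Σf=1+1+1+1+1+1=6
[q^21] f(1)=1,f(3)=1,f(7)=1,f(21)=1 ⇒ 4
n=22: 1·22 2·11 11·2 22·1  f→[1+1+1+1]=4
[q^23] f(1)=1,f(23)=1 ⇒ 2

2, 6, 4, 4, 2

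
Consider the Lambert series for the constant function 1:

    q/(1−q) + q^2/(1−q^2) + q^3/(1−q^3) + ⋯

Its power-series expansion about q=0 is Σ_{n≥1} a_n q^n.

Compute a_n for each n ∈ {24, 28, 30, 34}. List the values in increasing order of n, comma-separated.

8, 6, 8, 4

n=24: 24·1 12·2 8·3 6·4 4·6 3·8 2·12 1·24  f→[1+1+1+1+1+1+1+1]=8
[q^28] f(1)=1,f(2)=1,f(4)=1,f(7)=1,f(14)=1,f(28)=1 ⇒ 6
[q^30] f(30)=1,f(15)=1,f(10)=1,f(6)=1,f(5)=1,f(3)=1,f(2)=1,f(1)=1 ⇒ 8
d|34:{34,17,2,1}  Σf=1+1+1+1=4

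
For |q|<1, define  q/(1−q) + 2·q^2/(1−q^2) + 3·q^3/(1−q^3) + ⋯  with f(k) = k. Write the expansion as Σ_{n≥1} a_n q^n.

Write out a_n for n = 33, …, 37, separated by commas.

48, 54, 48, 91, 38

[q^33] f(1)=1,f(3)=3,f(11)=11,f(33)=33 ⇒ 48
n=34: 34·1 17·2 2·17 1·34  f→[34+17+2+1]=54
n=35: 35·1 7·5 5·7 1·35  f→[35+7+5+1]=48
[q^36] f(36)=36,f(18)=18,f(12)=12,f(9)=9,f(6)=6,f(4)=4,f(3)=3,f(2)=2,f(1)=1 ⇒ 91
[q^37] f(1)=1,f(37)=37 ⇒ 38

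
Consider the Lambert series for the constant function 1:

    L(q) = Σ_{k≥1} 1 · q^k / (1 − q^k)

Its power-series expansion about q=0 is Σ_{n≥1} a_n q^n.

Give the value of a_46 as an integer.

[q^46] f(46)=1,f(23)=1,f(2)=1,f(1)=1 ⇒ 4

a_46 = 4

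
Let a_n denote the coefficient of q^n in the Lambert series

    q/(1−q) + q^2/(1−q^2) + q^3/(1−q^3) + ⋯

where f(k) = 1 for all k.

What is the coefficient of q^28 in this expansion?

d|28:{28,14,7,4,2,1}  Σf=1+1+1+1+1+1=6

a_28 = 6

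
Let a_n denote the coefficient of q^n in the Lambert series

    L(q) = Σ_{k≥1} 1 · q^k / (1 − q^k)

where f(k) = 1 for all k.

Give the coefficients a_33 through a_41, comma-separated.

4, 4, 4, 9, 2, 4, 4, 8, 2

q^33  k|33↦f(k): 33:1 11:1 3:1 1:1  a_33=4
[q^34] f(34)=1,f(17)=1,f(2)=1,f(1)=1 ⇒ 4
d|35:{1,5,7,35}  Σf=1+1+1+1=4
d|36:{36,18,12,9,6,4,3,2,1}  Σf=1+1+1+1+1+1+1+1+1=9
n=37: 1·37 37·1  f→[1+1]=2
n=38: 1·38 2·19 19·2 38·1  f→[1+1+1+1]=4
[q^39] f(1)=1,f(3)=1,f(13)=1,f(39)=1 ⇒ 4
[q^40] f(1)=1,f(2)=1,f(4)=1,f(5)=1,f(8)=1,f(10)=1,f(20)=1,f(40)=1 ⇒ 8
q^41  k|41↦f(k): 1:1 41:1  a_41=2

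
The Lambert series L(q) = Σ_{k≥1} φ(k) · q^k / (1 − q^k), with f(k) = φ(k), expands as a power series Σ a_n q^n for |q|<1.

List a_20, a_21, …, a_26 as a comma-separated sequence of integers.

q^20  k|20↦φ(k): 20:8 10:4 5:4 4:2 2:1 1:1  a_20=20
d|21:{21,7,3,1}  Σφ=12+6+2+1=21
n=22: 22·1 11·2 2·11 1·22  φ→[10+10+1+1]=22
n=23: 1·23 23·1  φ→[1+22]=23
[q^24] φ(1)=1,φ(2)=1,φ(3)=2,φ(4)=2,φ(6)=2,φ(8)=4,φ(12)=4,φ(24)=8 ⇒ 24
n=25: 1·25 5·5 25·1  φ→[1+4+20]=25
d|26:{1,2,13,26}  Σφ=1+1+12+12=26

20, 21, 22, 23, 24, 25, 26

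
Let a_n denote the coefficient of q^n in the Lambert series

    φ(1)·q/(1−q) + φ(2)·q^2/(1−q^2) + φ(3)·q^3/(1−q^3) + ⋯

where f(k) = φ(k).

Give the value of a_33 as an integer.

d|33:{33,11,3,1}  Σφ=20+10+2+1=33

a_33 = 33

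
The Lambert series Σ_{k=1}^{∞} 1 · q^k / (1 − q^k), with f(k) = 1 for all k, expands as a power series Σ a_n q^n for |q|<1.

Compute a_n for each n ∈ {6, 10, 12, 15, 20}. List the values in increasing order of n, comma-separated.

4, 4, 6, 4, 6

q^6  k|6↦f(k): 1:1 2:1 3:1 6:1  a_6=4
n=10: 10·1 5·2 2·5 1·10  f→[1+1+1+1]=4
[q^12] f(12)=1,f(6)=1,f(4)=1,f(3)=1,f(2)=1,f(1)=1 ⇒ 6
q^15  k|15↦f(k): 1:1 3:1 5:1 15:1  a_15=4
d|20:{1,2,4,5,10,20}  Σf=1+1+1+1+1+1=6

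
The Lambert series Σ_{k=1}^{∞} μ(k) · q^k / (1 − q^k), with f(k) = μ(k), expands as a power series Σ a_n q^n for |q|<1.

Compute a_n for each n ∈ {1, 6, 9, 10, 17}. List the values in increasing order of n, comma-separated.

[q^1] μ(1)=1 ⇒ 1
n=6: 6·1 3·2 2·3 1·6  μ→[1+(-1)+(-1)+1]=0
q^9  k|9↦μ(k): 9:0 3:-1 1:1  a_9=0
d|10:{10,5,2,1}  Σμ=1+(-1)+(-1)+1=0
[q^17] μ(17)=-1,μ(1)=1 ⇒ 0

1, 0, 0, 0, 0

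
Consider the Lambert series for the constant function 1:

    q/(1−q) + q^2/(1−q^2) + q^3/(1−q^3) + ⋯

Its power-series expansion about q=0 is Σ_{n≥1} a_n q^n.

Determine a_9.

q^9  k|9↦f(k): 1:1 3:1 9:1  a_9=3

a_9 = 3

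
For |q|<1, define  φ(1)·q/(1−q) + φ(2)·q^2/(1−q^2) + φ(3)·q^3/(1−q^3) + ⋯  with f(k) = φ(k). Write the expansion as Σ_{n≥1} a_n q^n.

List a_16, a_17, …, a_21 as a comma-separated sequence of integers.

[q^16] φ(1)=1,φ(2)=1,φ(4)=2,φ(8)=4,φ(16)=8 ⇒ 16
n=17: 17·1 1·17  φ→[16+1]=17
d|18:{1,2,3,6,9,18}  Σφ=1+1+2+2+6+6=18
d|19:{1,19}  Σφ=1+18=19
n=20: 20·1 10·2 5·4 4·5 2·10 1·20  φ→[8+4+4+2+1+1]=20
n=21: 1·21 3·7 7·3 21·1  φ→[1+2+6+12]=21

16, 17, 18, 19, 20, 21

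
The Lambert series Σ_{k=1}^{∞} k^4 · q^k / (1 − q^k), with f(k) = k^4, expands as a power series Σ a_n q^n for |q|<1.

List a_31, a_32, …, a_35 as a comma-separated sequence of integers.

n=31: 31·1 1·31  f→[923521+1]=923522
n=32: 32·1 16·2 8·4 4·8 2·16 1·32  f→[1048576+65536+4096+256+16+1]=1118481
[q^33] f(33)=1185921,f(11)=14641,f(3)=81,f(1)=1 ⇒ 1200644
n=34: 34·1 17·2 2·17 1·34  f→[1336336+83521+16+1]=1419874
n=35: 1·35 5·7 7·5 35·1  f→[1+625+2401+1500625]=1503652

923522, 1118481, 1200644, 1419874, 1503652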